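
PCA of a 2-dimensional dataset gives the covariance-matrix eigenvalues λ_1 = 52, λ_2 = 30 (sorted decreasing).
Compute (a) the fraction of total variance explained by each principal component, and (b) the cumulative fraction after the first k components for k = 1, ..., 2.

Step 1 — total variance = trace(Sigma) = Σ λ_i = 52 + 30 = 82.

Step 2 — fraction explained by component i = λ_i / Σ λ:
  PC1: 52/82 = 0.6341
  PC2: 30/82 = 0.3659

Step 3 — cumulative fraction after k components = (λ_1 + ... + λ_k) / Σ λ:
  k = 1: 52/82 = 0.6341
  k = 2: (52 + 30)/82 = 82/82 = 1

Summary (fraction, with percent):

explained: PC1 0.6341 (63.41%), PC2 0.3659 (36.59%);  cumulative: 0.6341, 1


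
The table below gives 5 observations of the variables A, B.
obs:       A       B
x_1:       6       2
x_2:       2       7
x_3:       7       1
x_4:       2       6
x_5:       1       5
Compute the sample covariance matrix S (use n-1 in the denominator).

Step 1 — column means:
  mean(A) = (6 + 2 + 7 + 2 + 1) / 5 = 18/5 = 3.6
  mean(B) = (2 + 7 + 1 + 6 + 5) / 5 = 21/5 = 4.2

Step 2 — sample covariance S[i,j] = (1/(n-1)) · Σ_k (x_{k,i} - mean_i) · (x_{k,j} - mean_j), with n-1 = 4.
  S[A,A] = ((2.4)·(2.4) + (-1.6)·(-1.6) + (3.4)·(3.4) + (-1.6)·(-1.6) + (-2.6)·(-2.6)) / 4 = 29.2/4 = 7.3
  S[A,B] = ((2.4)·(-2.2) + (-1.6)·(2.8) + (3.4)·(-3.2) + (-1.6)·(1.8) + (-2.6)·(0.8)) / 4 = -25.6/4 = -6.4
  S[B,B] = ((-2.2)·(-2.2) + (2.8)·(2.8) + (-3.2)·(-3.2) + (1.8)·(1.8) + (0.8)·(0.8)) / 4 = 26.8/4 = 6.7

S is symmetric (S[j,i] = S[i,j]). Assembling:

S = [[7.3, -6.4],
 [-6.4, 6.7]]


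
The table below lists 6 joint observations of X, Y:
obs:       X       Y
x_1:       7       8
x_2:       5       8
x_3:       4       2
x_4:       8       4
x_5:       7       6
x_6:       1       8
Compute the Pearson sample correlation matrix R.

Step 1 — column means:
  mean(X) = (7 + 5 + 4 + 8 + 7 + 1) / 6 = 32/6 = 5.3333
  mean(Y) = (8 + 8 + 2 + 4 + 6 + 8) / 6 = 36/6 = 6

Step 2 — sample variances and covariances s[i,j] = (1/(n-1)) · Σ_k (x_{k,i} - mean_i) · (x_{k,j} - mean_j), with n-1 = 5:
  s[X,X] = ((1.6667)·(1.6667) + (-0.3333)·(-0.3333) + (-1.3333)·(-1.3333) + (2.6667)·(2.6667) + (1.6667)·(1.6667) + (-4.3333)·(-4.3333)) / 5 = 33.3333/5 = 6.6667
  s[X,Y] = ((1.6667)·(2) + (-0.3333)·(2) + (-1.3333)·(-4) + (2.6667)·(-2) + (1.6667)·(0) + (-4.3333)·(2)) / 5 = -6/5 = -1.2
  s[Y,Y] = ((2)·(2) + (2)·(2) + (-4)·(-4) + (-2)·(-2) + (0)·(0) + (2)·(2)) / 5 = 32/5 = 6.4
  Sample standard deviations s_i = √(s[i,i]):
  s(X) = √(6.6667) = 2.582
  s(Y) = √(6.4) = 2.5298

Step 3 — r_{ij} = s_{ij} / (s_i · s_j):
  r[X,X] = 1 (diagonal).
  r[X,Y] = -1.2 / (2.582 · 2.5298) = -1.2 / 6.532 = -0.1837
  r[Y,Y] = 1 (diagonal).

R is symmetric with unit diagonal. Assembling:

R = [[1, -0.1837],
 [-0.1837, 1]]


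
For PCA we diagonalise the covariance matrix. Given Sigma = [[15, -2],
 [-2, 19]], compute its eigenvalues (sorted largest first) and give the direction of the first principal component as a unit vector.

Step 1 — characteristic polynomial of 2×2 Sigma:
  det(Sigma - λI) = λ² - trace · λ + det = 0.
  trace = 15 + 19 = 34, det = 15·19 - (-2)² = 281.
Step 2 — discriminant:
  Δ = trace² - 4·det = 1156 - 1124 = 32.
Step 3 — eigenvalues:
  λ = (trace ± √Δ)/2 = (34 ± 5.6569)/2,
  λ_1 = 19.8284,  λ_2 = 14.1716.

Step 4 — unit eigenvector for λ_1: solve (Sigma - λ_1 I)v = 0. First row:
  (15 - 19.8284)·v_x + (-2)·v_y = 0, i.e. (-4.8284)·v_x + (-2)·v_y = 0,
  so v ∝ (b, λ_1 - a) = (-2, 4.8284); multiply by -1 so the first entry is positive: u = (2, -4.8284).
  ||u|| = √((2)² + (-4.8284)²) = √(27.3137) ≈ 5.2263,
  v_1 = u/||u|| ≈ (0.3827, -0.9239) (||v_1|| = 1).

λ_1 = 19.8284,  λ_2 = 14.1716;  v_1 ≈ (0.3827, -0.9239)


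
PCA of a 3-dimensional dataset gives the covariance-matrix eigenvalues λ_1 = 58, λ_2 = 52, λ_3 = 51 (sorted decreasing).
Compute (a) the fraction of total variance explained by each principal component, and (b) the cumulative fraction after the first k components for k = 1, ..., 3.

Step 1 — total variance = trace(Sigma) = Σ λ_i = 58 + 52 + 51 = 161.

Step 2 — fraction explained by component i = λ_i / Σ λ:
  PC1: 58/161 = 0.3602
  PC2: 52/161 = 0.323
  PC3: 51/161 = 0.3168

Step 3 — cumulative fraction after k components = (λ_1 + ... + λ_k) / Σ λ:
  k = 1: 58/161 = 0.3602
  k = 2: (58 + 52)/161 = 110/161 = 0.6832
  k = 3: (58 + 52 + 51)/161 = 161/161 = 1

Summary (fraction, with percent):

explained: PC1 0.3602 (36.02%), PC2 0.323 (32.3%), PC3 0.3168 (31.68%);  cumulative: 0.3602, 0.6832, 1


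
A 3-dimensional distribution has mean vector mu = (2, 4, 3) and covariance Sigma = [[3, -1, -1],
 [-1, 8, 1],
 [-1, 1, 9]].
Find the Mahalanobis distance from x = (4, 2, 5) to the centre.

Step 1 — centre the observation: (x - mu) = (2, -2, 2).

Step 2 — invert Sigma (cofactor / det for 3×3, or solve directly):
  Sigma^{-1} = [[0.3586, 0.0404, 0.0354],
 [0.0404, 0.1313, -0.0101],
 [0.0354, -0.0101, 0.1162]].

Step 3 — form the quadratic (x - mu)^T · Sigma^{-1} · (x - mu):
  Sigma^{-1} · (x - mu) = (0.7071, -0.202, 0.3232).
  (x - mu)^T · [Sigma^{-1} · (x - mu)] = (2)·(0.7071) + (-2)·(-0.202) + (2)·(0.3232) = 2.4646.

Step 4 — take square root: d = √(2.4646) ≈ 1.5699.

d(x, mu) = √(2.4646) ≈ 1.5699


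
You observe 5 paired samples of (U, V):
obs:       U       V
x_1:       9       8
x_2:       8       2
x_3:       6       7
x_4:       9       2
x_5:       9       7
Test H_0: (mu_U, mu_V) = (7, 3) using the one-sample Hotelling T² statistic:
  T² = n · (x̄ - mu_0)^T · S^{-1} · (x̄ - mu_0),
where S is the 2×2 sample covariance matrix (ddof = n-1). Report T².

Step 1 — sample mean vector:
  mean(U) = (9 + 8 + 6 + 9 + 9) / 5 = 41/5 = 8.2
  mean(V) = (8 + 2 + 7 + 2 + 7) / 5 = 26/5 = 5.2
  x̄ = (8.2, 5.2),  deviation x̄ - mu_0 = (8.2, 5.2) - (7, 3) = (1.2, 2.2).

Step 2 — sample covariance matrix, S[i,j] = (1/(n-1)) · Σ_k (x_{k,i} - mean_i) · (x_{k,j} - mean_j), divisor n-1 = 4:
  S[U,U] = ((0.8)·(0.8) + (-0.2)·(-0.2) + (-2.2)·(-2.2) + (0.8)·(0.8) + (0.8)·(0.8)) / 4 = 6.8/4 = 1.7
  S[U,V] = ((0.8)·(2.8) + (-0.2)·(-3.2) + (-2.2)·(1.8) + (0.8)·(-3.2) + (0.8)·(1.8)) / 4 = -2.2/4 = -0.55
  S[V,V] = ((2.8)·(2.8) + (-3.2)·(-3.2) + (1.8)·(1.8) + (-3.2)·(-3.2) + (1.8)·(1.8)) / 4 = 34.8/4 = 8.7
  S = [[1.7, -0.55],
 [-0.55, 8.7]].

Step 3 — invert S. det(S) = 1.7·8.7 - (-0.55)² = 14.4875.
  S^{-1} = (1/det) · [[d, -b], [-b, a]] = [[0.6005, 0.038],
 [0.038, 0.1173]].

Step 4 — quadratic form (x̄ - mu_0)^T · S^{-1} · (x̄ - mu_0):
  S^{-1} · (x̄ - mu_0) = (0.8041, 0.3037),
  (x̄ - mu_0)^T · [...] = (1.2)·(0.8041) + (2.2)·(0.3037) = 1.6331.

Step 5 — scale by n: T² = 5 · 1.6331 = 8.1657.

T² ≈ 8.1657


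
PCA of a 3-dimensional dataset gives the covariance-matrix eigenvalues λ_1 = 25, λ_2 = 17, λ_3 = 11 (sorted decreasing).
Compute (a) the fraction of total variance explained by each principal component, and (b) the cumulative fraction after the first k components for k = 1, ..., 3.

Step 1 — total variance = trace(Sigma) = Σ λ_i = 25 + 17 + 11 = 53.

Step 2 — fraction explained by component i = λ_i / Σ λ:
  PC1: 25/53 = 0.4717
  PC2: 17/53 = 0.3208
  PC3: 11/53 = 0.2075

Step 3 — cumulative fraction after k components = (λ_1 + ... + λ_k) / Σ λ:
  k = 1: 25/53 = 0.4717
  k = 2: (25 + 17)/53 = 42/53 = 0.7925
  k = 3: (25 + 17 + 11)/53 = 53/53 = 1

Summary (fraction, with percent):

explained: PC1 0.4717 (47.17%), PC2 0.3208 (32.08%), PC3 0.2075 (20.75%);  cumulative: 0.4717, 0.7925, 1


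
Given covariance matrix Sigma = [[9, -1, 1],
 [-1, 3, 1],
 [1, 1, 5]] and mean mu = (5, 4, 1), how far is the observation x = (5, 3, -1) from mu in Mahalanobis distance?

Step 1 — centre the observation: (x - mu) = (0, -1, -2).

Step 2 — invert Sigma (cofactor / det for 3×3, or solve directly):
  Sigma^{-1} = [[0.1207, 0.0517, -0.0345],
 [0.0517, 0.3793, -0.0862],
 [-0.0345, -0.0862, 0.2241]].

Step 3 — form the quadratic (x - mu)^T · Sigma^{-1} · (x - mu):
  Sigma^{-1} · (x - mu) = (0.0172, -0.2069, -0.3621).
  (x - mu)^T · [Sigma^{-1} · (x - mu)] = (0)·(0.0172) + (-1)·(-0.2069) + (-2)·(-0.3621) = 0.931.

Step 4 — take square root: d = √(0.931) ≈ 0.9649.

d(x, mu) = √(0.931) ≈ 0.9649


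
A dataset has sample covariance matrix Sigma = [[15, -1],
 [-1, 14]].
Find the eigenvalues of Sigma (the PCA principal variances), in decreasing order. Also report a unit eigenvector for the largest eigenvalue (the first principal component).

Step 1 — characteristic polynomial of 2×2 Sigma:
  det(Sigma - λI) = λ² - trace · λ + det = 0.
  trace = 15 + 14 = 29, det = 15·14 - (-1)² = 209.
Step 2 — discriminant:
  Δ = trace² - 4·det = 841 - 836 = 5.
Step 3 — eigenvalues:
  λ = (trace ± √Δ)/2 = (29 ± 2.2361)/2,
  λ_1 = 15.618,  λ_2 = 13.382.

Step 4 — unit eigenvector for λ_1: solve (Sigma - λ_1 I)v = 0. First row:
  (15 - 15.618)·v_x + (-1)·v_y = 0, i.e. (-0.618)·v_x + (-1)·v_y = 0,
  so v ∝ (b, λ_1 - a) = (-1, 0.618); multiply by -1 so the first entry is positive: u = (1, -0.618).
  ||u|| = √((1)² + (-0.618)²) = √(1.382) ≈ 1.1756,
  v_1 = u/||u|| ≈ (0.8507, -0.5257) (||v_1|| = 1).

λ_1 = 15.618,  λ_2 = 13.382;  v_1 ≈ (0.8507, -0.5257)


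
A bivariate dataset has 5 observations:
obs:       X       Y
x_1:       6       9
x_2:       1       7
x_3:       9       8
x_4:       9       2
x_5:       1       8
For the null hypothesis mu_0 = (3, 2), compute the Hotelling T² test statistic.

Step 1 — sample mean vector:
  mean(X) = (6 + 1 + 9 + 9 + 1) / 5 = 26/5 = 5.2
  mean(Y) = (9 + 7 + 8 + 2 + 8) / 5 = 34/5 = 6.8
  x̄ = (5.2, 6.8),  deviation x̄ - mu_0 = (5.2, 6.8) - (3, 2) = (2.2, 4.8).

Step 2 — sample covariance matrix, S[i,j] = (1/(n-1)) · Σ_k (x_{k,i} - mean_i) · (x_{k,j} - mean_j), divisor n-1 = 4:
  S[X,X] = ((0.8)·(0.8) + (-4.2)·(-4.2) + (3.8)·(3.8) + (3.8)·(3.8) + (-4.2)·(-4.2)) / 4 = 64.8/4 = 16.2
  S[X,Y] = ((0.8)·(2.2) + (-4.2)·(0.2) + (3.8)·(1.2) + (3.8)·(-4.8) + (-4.2)·(1.2)) / 4 = -17.8/4 = -4.45
  S[Y,Y] = ((2.2)·(2.2) + (0.2)·(0.2) + (1.2)·(1.2) + (-4.8)·(-4.8) + (1.2)·(1.2)) / 4 = 30.8/4 = 7.7
  S = [[16.2, -4.45],
 [-4.45, 7.7]].

Step 3 — invert S. det(S) = 16.2·7.7 - (-4.45)² = 104.9375.
  S^{-1} = (1/det) · [[d, -b], [-b, a]] = [[0.0734, 0.0424],
 [0.0424, 0.1544]].

Step 4 — quadratic form (x̄ - mu_0)^T · S^{-1} · (x̄ - mu_0):
  S^{-1} · (x̄ - mu_0) = (0.365, 0.8343),
  (x̄ - mu_0)^T · [...] = (2.2)·(0.365) + (4.8)·(0.8343) = 4.8076.

Step 5 — scale by n: T² = 5 · 4.8076 = 24.0381.

T² ≈ 24.0381


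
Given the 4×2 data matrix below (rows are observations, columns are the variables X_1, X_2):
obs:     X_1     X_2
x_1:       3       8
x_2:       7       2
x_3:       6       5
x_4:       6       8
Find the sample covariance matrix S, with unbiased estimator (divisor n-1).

Step 1 — column means:
  mean(X_1) = (3 + 7 + 6 + 6) / 4 = 22/4 = 5.5
  mean(X_2) = (8 + 2 + 5 + 8) / 4 = 23/4 = 5.75

Step 2 — sample covariance S[i,j] = (1/(n-1)) · Σ_k (x_{k,i} - mean_i) · (x_{k,j} - mean_j), with n-1 = 3.
  S[X_1,X_1] = ((-2.5)·(-2.5) + (1.5)·(1.5) + (0.5)·(0.5) + (0.5)·(0.5)) / 3 = 9/3 = 3
  S[X_1,X_2] = ((-2.5)·(2.25) + (1.5)·(-3.75) + (0.5)·(-0.75) + (0.5)·(2.25)) / 3 = -10.5/3 = -3.5
  S[X_2,X_2] = ((2.25)·(2.25) + (-3.75)·(-3.75) + (-0.75)·(-0.75) + (2.25)·(2.25)) / 3 = 24.75/3 = 8.25

S is symmetric (S[j,i] = S[i,j]). Assembling:

S = [[3, -3.5],
 [-3.5, 8.25]]


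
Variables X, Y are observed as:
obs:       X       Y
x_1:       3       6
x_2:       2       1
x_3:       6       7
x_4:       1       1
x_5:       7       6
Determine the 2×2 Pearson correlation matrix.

Step 1 — column means:
  mean(X) = (3 + 2 + 6 + 1 + 7) / 5 = 19/5 = 3.8
  mean(Y) = (6 + 1 + 7 + 1 + 6) / 5 = 21/5 = 4.2

Step 2 — sample variances and covariances s[i,j] = (1/(n-1)) · Σ_k (x_{k,i} - mean_i) · (x_{k,j} - mean_j), with n-1 = 4:
  s[X,X] = ((-0.8)·(-0.8) + (-1.8)·(-1.8) + (2.2)·(2.2) + (-2.8)·(-2.8) + (3.2)·(3.2)) / 4 = 26.8/4 = 6.7
  s[X,Y] = ((-0.8)·(1.8) + (-1.8)·(-3.2) + (2.2)·(2.8) + (-2.8)·(-3.2) + (3.2)·(1.8)) / 4 = 25.2/4 = 6.3
  s[Y,Y] = ((1.8)·(1.8) + (-3.2)·(-3.2) + (2.8)·(2.8) + (-3.2)·(-3.2) + (1.8)·(1.8)) / 4 = 34.8/4 = 8.7
  Sample standard deviations s_i = √(s[i,i]):
  s(X) = √(6.7) = 2.5884
  s(Y) = √(8.7) = 2.9496

Step 3 — r_{ij} = s_{ij} / (s_i · s_j):
  r[X,X] = 1 (diagonal).
  r[X,Y] = 6.3 / (2.5884 · 2.9496) = 6.3 / 7.6348 = 0.8252
  r[Y,Y] = 1 (diagonal).

R is symmetric with unit diagonal. Assembling:

R = [[1, 0.8252],
 [0.8252, 1]]


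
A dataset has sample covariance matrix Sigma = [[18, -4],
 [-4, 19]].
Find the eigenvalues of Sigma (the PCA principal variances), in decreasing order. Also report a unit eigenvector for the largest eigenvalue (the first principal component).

Step 1 — characteristic polynomial of 2×2 Sigma:
  det(Sigma - λI) = λ² - trace · λ + det = 0.
  trace = 18 + 19 = 37, det = 18·19 - (-4)² = 326.
Step 2 — discriminant:
  Δ = trace² - 4·det = 1369 - 1304 = 65.
Step 3 — eigenvalues:
  λ = (trace ± √Δ)/2 = (37 ± 8.0623)/2,
  λ_1 = 22.5311,  λ_2 = 14.4689.

Step 4 — unit eigenvector for λ_1: solve (Sigma - λ_1 I)v = 0. First row:
  (18 - 22.5311)·v_x + (-4)·v_y = 0, i.e. (-4.5311)·v_x + (-4)·v_y = 0,
  so v ∝ (b, λ_1 - a) = (-4, 4.5311); multiply by -1 so the first entry is positive: u = (4, -4.5311).
  ||u|| = √((4)² + (-4.5311)²) = √(36.5311) ≈ 6.0441,
  v_1 = u/||u|| ≈ (0.6618, -0.7497) (||v_1|| = 1).

λ_1 = 22.5311,  λ_2 = 14.4689;  v_1 ≈ (0.6618, -0.7497)


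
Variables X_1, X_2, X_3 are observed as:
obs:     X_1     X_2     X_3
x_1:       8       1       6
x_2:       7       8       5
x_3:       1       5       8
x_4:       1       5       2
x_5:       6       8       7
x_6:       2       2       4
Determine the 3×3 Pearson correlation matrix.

Step 1 — column means:
  mean(X_1) = (8 + 7 + 1 + 1 + 6 + 2) / 6 = 25/6 = 4.1667
  mean(X_2) = (1 + 8 + 5 + 5 + 8 + 2) / 6 = 29/6 = 4.8333
  mean(X_3) = (6 + 5 + 8 + 2 + 7 + 4) / 6 = 32/6 = 5.3333

Step 2 — sample variances and covariances s[i,j] = (1/(n-1)) · Σ_k (x_{k,i} - mean_i) · (x_{k,j} - mean_j), with n-1 = 5:
  s[X_1,X_1] = ((3.8333)·(3.8333) + (2.8333)·(2.8333) + (-3.1667)·(-3.1667) + (-3.1667)·(-3.1667) + (1.8333)·(1.8333) + (-2.1667)·(-2.1667)) / 5 = 50.8333/5 = 10.1667
  s[X_1,X_2] = ((3.8333)·(-3.8333) + (2.8333)·(3.1667) + (-3.1667)·(0.1667) + (-3.1667)·(0.1667) + (1.8333)·(3.1667) + (-2.1667)·(-2.8333)) / 5 = 5.1667/5 = 1.0333
  s[X_1,X_3] = ((3.8333)·(0.6667) + (2.8333)·(-0.3333) + (-3.1667)·(2.6667) + (-3.1667)·(-3.3333) + (1.8333)·(1.6667) + (-2.1667)·(-1.3333)) / 5 = 9.6667/5 = 1.9333
  s[X_2,X_2] = ((-3.8333)·(-3.8333) + (3.1667)·(3.1667) + (0.1667)·(0.1667) + (0.1667)·(0.1667) + (3.1667)·(3.1667) + (-2.8333)·(-2.8333)) / 5 = 42.8333/5 = 8.5667
  s[X_2,X_3] = ((-3.8333)·(0.6667) + (3.1667)·(-0.3333) + (0.1667)·(2.6667) + (0.1667)·(-3.3333) + (3.1667)·(1.6667) + (-2.8333)·(-1.3333)) / 5 = 5.3333/5 = 1.0667
  s[X_3,X_3] = ((0.6667)·(0.6667) + (-0.3333)·(-0.3333) + (2.6667)·(2.6667) + (-3.3333)·(-3.3333) + (1.6667)·(1.6667) + (-1.3333)·(-1.3333)) / 5 = 23.3333/5 = 4.6667
  Sample standard deviations s_i = √(s[i,i]):
  s(X_1) = √(10.1667) = 3.1885
  s(X_2) = √(8.5667) = 2.9269
  s(X_3) = √(4.6667) = 2.1602

Step 3 — r_{ij} = s_{ij} / (s_i · s_j):
  r[X_1,X_1] = 1 (diagonal).
  r[X_1,X_2] = 1.0333 / (3.1885 · 2.9269) = 1.0333 / 9.3324 = 0.1107
  r[X_1,X_3] = 1.9333 / (3.1885 · 2.1602) = 1.9333 / 6.888 = 0.2807
  r[X_2,X_2] = 1 (diagonal).
  r[X_2,X_3] = 1.0667 / (2.9269 · 2.1602) = 1.0667 / 6.3228 = 0.1687
  r[X_3,X_3] = 1 (diagonal).

R is symmetric with unit diagonal. Assembling:

R = [[1, 0.1107, 0.2807],
 [0.1107, 1, 0.1687],
 [0.2807, 0.1687, 1]]


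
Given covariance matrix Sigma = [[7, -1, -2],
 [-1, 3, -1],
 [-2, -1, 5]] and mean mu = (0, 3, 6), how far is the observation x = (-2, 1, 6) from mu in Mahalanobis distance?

Step 1 — centre the observation: (x - mu) = (-2, -2, 0).

Step 2 — invert Sigma (cofactor / det for 3×3, or solve directly):
  Sigma^{-1} = [[0.1818, 0.0909, 0.0909],
 [0.0909, 0.4026, 0.1169],
 [0.0909, 0.1169, 0.2597]].

Step 3 — form the quadratic (x - mu)^T · Sigma^{-1} · (x - mu):
  Sigma^{-1} · (x - mu) = (-0.5455, -0.987, -0.4156).
  (x - mu)^T · [Sigma^{-1} · (x - mu)] = (-2)·(-0.5455) + (-2)·(-0.987) + (0)·(-0.4156) = 3.0649.

Step 4 — take square root: d = √(3.0649) ≈ 1.7507.

d(x, mu) = √(3.0649) ≈ 1.7507


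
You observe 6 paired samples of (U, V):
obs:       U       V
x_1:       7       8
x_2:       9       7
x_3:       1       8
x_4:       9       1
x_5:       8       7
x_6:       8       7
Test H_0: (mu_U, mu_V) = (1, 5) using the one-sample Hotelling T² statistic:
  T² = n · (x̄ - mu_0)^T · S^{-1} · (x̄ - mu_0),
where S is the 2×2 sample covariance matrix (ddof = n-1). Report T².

Step 1 — sample mean vector:
  mean(U) = (7 + 9 + 1 + 9 + 8 + 8) / 6 = 42/6 = 7
  mean(V) = (8 + 7 + 8 + 1 + 7 + 7) / 6 = 38/6 = 6.3333
  x̄ = (7, 6.3333),  deviation x̄ - mu_0 = (7, 6.3333) - (1, 5) = (6, 1.3333).

Step 2 — sample covariance matrix, S[i,j] = (1/(n-1)) · Σ_k (x_{k,i} - mean_i) · (x_{k,j} - mean_j), divisor n-1 = 5:
  S[U,U] = ((0)·(0) + (2)·(2) + (-6)·(-6) + (2)·(2) + (1)·(1) + (1)·(1)) / 5 = 46/5 = 9.2
  S[U,V] = ((0)·(1.6667) + (2)·(0.6667) + (-6)·(1.6667) + (2)·(-5.3333) + (1)·(0.6667) + (1)·(0.6667)) / 5 = -18/5 = -3.6
  S[V,V] = ((1.6667)·(1.6667) + (0.6667)·(0.6667) + (1.6667)·(1.6667) + (-5.3333)·(-5.3333) + (0.6667)·(0.6667) + (0.6667)·(0.6667)) / 5 = 35.3333/5 = 7.0667
  S = [[9.2, -3.6],
 [-3.6, 7.0667]].

Step 3 — invert S. det(S) = 9.2·7.0667 - (-3.6)² = 52.0533.
  S^{-1} = (1/det) · [[d, -b], [-b, a]] = [[0.1358, 0.0692],
 [0.0692, 0.1767]].

Step 4 — quadratic form (x̄ - mu_0)^T · S^{-1} · (x̄ - mu_0):
  S^{-1} · (x̄ - mu_0) = (0.9068, 0.6506),
  (x̄ - mu_0)^T · [...] = (6)·(0.9068) + (1.3333)·(0.6506) = 6.3081.

Step 5 — scale by n: T² = 6 · 6.3081 = 37.8484.

T² ≈ 37.8484


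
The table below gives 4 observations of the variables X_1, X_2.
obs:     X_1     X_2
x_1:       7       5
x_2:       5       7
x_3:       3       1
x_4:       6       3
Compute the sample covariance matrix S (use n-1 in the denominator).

Step 1 — column means:
  mean(X_1) = (7 + 5 + 3 + 6) / 4 = 21/4 = 5.25
  mean(X_2) = (5 + 7 + 1 + 3) / 4 = 16/4 = 4

Step 2 — sample covariance S[i,j] = (1/(n-1)) · Σ_k (x_{k,i} - mean_i) · (x_{k,j} - mean_j), with n-1 = 3.
  S[X_1,X_1] = ((1.75)·(1.75) + (-0.25)·(-0.25) + (-2.25)·(-2.25) + (0.75)·(0.75)) / 3 = 8.75/3 = 2.9167
  S[X_1,X_2] = ((1.75)·(1) + (-0.25)·(3) + (-2.25)·(-3) + (0.75)·(-1)) / 3 = 7/3 = 2.3333
  S[X_2,X_2] = ((1)·(1) + (3)·(3) + (-3)·(-3) + (-1)·(-1)) / 3 = 20/3 = 6.6667

S is symmetric (S[j,i] = S[i,j]). Assembling:

S = [[2.9167, 2.3333],
 [2.3333, 6.6667]]


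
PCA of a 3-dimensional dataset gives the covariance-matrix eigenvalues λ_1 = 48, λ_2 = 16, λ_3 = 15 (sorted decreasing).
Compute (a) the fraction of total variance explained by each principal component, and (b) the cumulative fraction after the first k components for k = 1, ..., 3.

Step 1 — total variance = trace(Sigma) = Σ λ_i = 48 + 16 + 15 = 79.

Step 2 — fraction explained by component i = λ_i / Σ λ:
  PC1: 48/79 = 0.6076
  PC2: 16/79 = 0.2025
  PC3: 15/79 = 0.1899

Step 3 — cumulative fraction after k components = (λ_1 + ... + λ_k) / Σ λ:
  k = 1: 48/79 = 0.6076
  k = 2: (48 + 16)/79 = 64/79 = 0.8101
  k = 3: (48 + 16 + 15)/79 = 79/79 = 1

Summary (fraction, with percent):

explained: PC1 0.6076 (60.76%), PC2 0.2025 (20.25%), PC3 0.1899 (18.99%);  cumulative: 0.6076, 0.8101, 1


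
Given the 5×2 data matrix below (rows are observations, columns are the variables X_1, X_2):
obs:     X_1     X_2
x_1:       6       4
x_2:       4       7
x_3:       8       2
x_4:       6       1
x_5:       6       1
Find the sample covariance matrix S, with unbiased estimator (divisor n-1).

Step 1 — column means:
  mean(X_1) = (6 + 4 + 8 + 6 + 6) / 5 = 30/5 = 6
  mean(X_2) = (4 + 7 + 2 + 1 + 1) / 5 = 15/5 = 3

Step 2 — sample covariance S[i,j] = (1/(n-1)) · Σ_k (x_{k,i} - mean_i) · (x_{k,j} - mean_j), with n-1 = 4.
  S[X_1,X_1] = ((0)·(0) + (-2)·(-2) + (2)·(2) + (0)·(0) + (0)·(0)) / 4 = 8/4 = 2
  S[X_1,X_2] = ((0)·(1) + (-2)·(4) + (2)·(-1) + (0)·(-2) + (0)·(-2)) / 4 = -10/4 = -2.5
  S[X_2,X_2] = ((1)·(1) + (4)·(4) + (-1)·(-1) + (-2)·(-2) + (-2)·(-2)) / 4 = 26/4 = 6.5

S is symmetric (S[j,i] = S[i,j]). Assembling:

S = [[2, -2.5],
 [-2.5, 6.5]]


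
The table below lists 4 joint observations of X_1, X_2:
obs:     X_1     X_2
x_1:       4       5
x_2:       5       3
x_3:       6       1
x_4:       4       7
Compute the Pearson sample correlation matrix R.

Step 1 — column means:
  mean(X_1) = (4 + 5 + 6 + 4) / 4 = 19/4 = 4.75
  mean(X_2) = (5 + 3 + 1 + 7) / 4 = 16/4 = 4

Step 2 — sample variances and covariances s[i,j] = (1/(n-1)) · Σ_k (x_{k,i} - mean_i) · (x_{k,j} - mean_j), with n-1 = 3:
  s[X_1,X_1] = ((-0.75)·(-0.75) + (0.25)·(0.25) + (1.25)·(1.25) + (-0.75)·(-0.75)) / 3 = 2.75/3 = 0.9167
  s[X_1,X_2] = ((-0.75)·(1) + (0.25)·(-1) + (1.25)·(-3) + (-0.75)·(3)) / 3 = -7/3 = -2.3333
  s[X_2,X_2] = ((1)·(1) + (-1)·(-1) + (-3)·(-3) + (3)·(3)) / 3 = 20/3 = 6.6667
  Sample standard deviations s_i = √(s[i,i]):
  s(X_1) = √(0.9167) = 0.9574
  s(X_2) = √(6.6667) = 2.582

Step 3 — r_{ij} = s_{ij} / (s_i · s_j):
  r[X_1,X_1] = 1 (diagonal).
  r[X_1,X_2] = -2.3333 / (0.9574 · 2.582) = -2.3333 / 2.4721 = -0.9439
  r[X_2,X_2] = 1 (diagonal).

R is symmetric with unit diagonal. Assembling:

R = [[1, -0.9439],
 [-0.9439, 1]]


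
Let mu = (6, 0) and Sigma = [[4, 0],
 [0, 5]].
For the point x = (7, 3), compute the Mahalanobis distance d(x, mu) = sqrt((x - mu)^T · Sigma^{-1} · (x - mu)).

Step 1 — centre the observation: (x - mu) = (1, 3).

Step 2 — invert Sigma. det(Sigma) = 4·5 - (0)² = 20.
  Sigma^{-1} = (1/det) · [[d, -b], [-b, a]] = [[0.25, 0],
 [0, 0.2]].

Step 3 — form the quadratic (x - mu)^T · Sigma^{-1} · (x - mu):
  Sigma^{-1} · (x - mu) = (0.25, 0.6).
  (x - mu)^T · [Sigma^{-1} · (x - mu)] = (1)·(0.25) + (3)·(0.6) = 2.05.

Step 4 — take square root: d = √(2.05) ≈ 1.4318.

d(x, mu) = √(2.05) ≈ 1.4318


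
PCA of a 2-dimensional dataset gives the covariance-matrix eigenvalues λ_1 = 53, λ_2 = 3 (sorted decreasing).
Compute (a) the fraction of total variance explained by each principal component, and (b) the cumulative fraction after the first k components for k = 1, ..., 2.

Step 1 — total variance = trace(Sigma) = Σ λ_i = 53 + 3 = 56.

Step 2 — fraction explained by component i = λ_i / Σ λ:
  PC1: 53/56 = 0.9464
  PC2: 3/56 = 0.0536

Step 3 — cumulative fraction after k components = (λ_1 + ... + λ_k) / Σ λ:
  k = 1: 53/56 = 0.9464
  k = 2: (53 + 3)/56 = 56/56 = 1

Summary (fraction, with percent):

explained: PC1 0.9464 (94.64%), PC2 0.0536 (5.36%);  cumulative: 0.9464, 1


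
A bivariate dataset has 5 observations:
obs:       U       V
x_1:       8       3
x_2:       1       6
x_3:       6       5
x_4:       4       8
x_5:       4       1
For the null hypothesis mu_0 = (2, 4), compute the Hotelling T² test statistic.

Step 1 — sample mean vector:
  mean(U) = (8 + 1 + 6 + 4 + 4) / 5 = 23/5 = 4.6
  mean(V) = (3 + 6 + 5 + 8 + 1) / 5 = 23/5 = 4.6
  x̄ = (4.6, 4.6),  deviation x̄ - mu_0 = (4.6, 4.6) - (2, 4) = (2.6, 0.6).

Step 2 — sample covariance matrix, S[i,j] = (1/(n-1)) · Σ_k (x_{k,i} - mean_i) · (x_{k,j} - mean_j), divisor n-1 = 4:
  S[U,U] = ((3.4)·(3.4) + (-3.6)·(-3.6) + (1.4)·(1.4) + (-0.6)·(-0.6) + (-0.6)·(-0.6)) / 4 = 27.2/4 = 6.8
  S[U,V] = ((3.4)·(-1.6) + (-3.6)·(1.4) + (1.4)·(0.4) + (-0.6)·(3.4) + (-0.6)·(-3.6)) / 4 = -9.8/4 = -2.45
  S[V,V] = ((-1.6)·(-1.6) + (1.4)·(1.4) + (0.4)·(0.4) + (3.4)·(3.4) + (-3.6)·(-3.6)) / 4 = 29.2/4 = 7.3
  S = [[6.8, -2.45],
 [-2.45, 7.3]].

Step 3 — invert S. det(S) = 6.8·7.3 - (-2.45)² = 43.6375.
  S^{-1} = (1/det) · [[d, -b], [-b, a]] = [[0.1673, 0.0561],
 [0.0561, 0.1558]].

Step 4 — quadratic form (x̄ - mu_0)^T · S^{-1} · (x̄ - mu_0):
  S^{-1} · (x̄ - mu_0) = (0.4686, 0.2395),
  (x̄ - mu_0)^T · [...] = (2.6)·(0.4686) + (0.6)·(0.2395) = 1.3621.

Step 5 — scale by n: T² = 5 · 1.3621 = 6.8107.

T² ≈ 6.8107


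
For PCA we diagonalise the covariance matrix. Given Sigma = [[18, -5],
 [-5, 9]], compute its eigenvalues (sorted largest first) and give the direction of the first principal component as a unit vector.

Step 1 — characteristic polynomial of 2×2 Sigma:
  det(Sigma - λI) = λ² - trace · λ + det = 0.
  trace = 18 + 9 = 27, det = 18·9 - (-5)² = 137.
Step 2 — discriminant:
  Δ = trace² - 4·det = 729 - 548 = 181.
Step 3 — eigenvalues:
  λ = (trace ± √Δ)/2 = (27 ± 13.4536)/2,
  λ_1 = 20.2268,  λ_2 = 6.7732.

Step 4 — unit eigenvector for λ_1: solve (Sigma - λ_1 I)v = 0. First row:
  (18 - 20.2268)·v_x + (-5)·v_y = 0, i.e. (-2.2268)·v_x + (-5)·v_y = 0,
  so v ∝ (b, λ_1 - a) = (-5, 2.2268); multiply by -1 so the first entry is positive: u = (5, -2.2268).
  ||u|| = √((5)² + (-2.2268)²) = √(29.9587) ≈ 5.4735,
  v_1 = u/||u|| ≈ (0.9135, -0.4068) (||v_1|| = 1).

λ_1 = 20.2268,  λ_2 = 6.7732;  v_1 ≈ (0.9135, -0.4068)


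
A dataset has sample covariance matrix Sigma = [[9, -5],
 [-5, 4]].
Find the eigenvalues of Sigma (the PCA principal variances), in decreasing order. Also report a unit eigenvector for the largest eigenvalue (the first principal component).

Step 1 — characteristic polynomial of 2×2 Sigma:
  det(Sigma - λI) = λ² - trace · λ + det = 0.
  trace = 9 + 4 = 13, det = 9·4 - (-5)² = 11.
Step 2 — discriminant:
  Δ = trace² - 4·det = 169 - 44 = 125.
Step 3 — eigenvalues:
  λ = (trace ± √Δ)/2 = (13 ± 11.1803)/2,
  λ_1 = 12.0902,  λ_2 = 0.9098.

Step 4 — unit eigenvector for λ_1: solve (Sigma - λ_1 I)v = 0. First row:
  (9 - 12.0902)·v_x + (-5)·v_y = 0, i.e. (-3.0902)·v_x + (-5)·v_y = 0,
  so v ∝ (b, λ_1 - a) = (-5, 3.0902); multiply by -1 so the first entry is positive: u = (5, -3.0902).
  ||u|| = √((5)² + (-3.0902)²) = √(34.5492) ≈ 5.8779,
  v_1 = u/||u|| ≈ (0.8507, -0.5257) (||v_1|| = 1).

λ_1 = 12.0902,  λ_2 = 0.9098;  v_1 ≈ (0.8507, -0.5257)


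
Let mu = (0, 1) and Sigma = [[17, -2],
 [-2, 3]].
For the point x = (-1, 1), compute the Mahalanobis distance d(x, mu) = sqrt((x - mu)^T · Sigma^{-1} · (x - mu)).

Step 1 — centre the observation: (x - mu) = (-1, 0).

Step 2 — invert Sigma. det(Sigma) = 17·3 - (-2)² = 47.
  Sigma^{-1} = (1/det) · [[d, -b], [-b, a]] = [[0.0638, 0.0426],
 [0.0426, 0.3617]].

Step 3 — form the quadratic (x - mu)^T · Sigma^{-1} · (x - mu):
  Sigma^{-1} · (x - mu) = (-0.0638, -0.0426).
  (x - mu)^T · [Sigma^{-1} · (x - mu)] = (-1)·(-0.0638) + (0)·(-0.0426) = 0.0638.

Step 4 — take square root: d = √(0.0638) ≈ 0.2526.

d(x, mu) = √(0.0638) ≈ 0.2526


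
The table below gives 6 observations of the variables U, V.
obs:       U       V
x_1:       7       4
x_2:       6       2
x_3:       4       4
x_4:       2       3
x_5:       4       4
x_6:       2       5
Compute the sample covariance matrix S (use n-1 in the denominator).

Step 1 — column means:
  mean(U) = (7 + 6 + 4 + 2 + 4 + 2) / 6 = 25/6 = 4.1667
  mean(V) = (4 + 2 + 4 + 3 + 4 + 5) / 6 = 22/6 = 3.6667

Step 2 — sample covariance S[i,j] = (1/(n-1)) · Σ_k (x_{k,i} - mean_i) · (x_{k,j} - mean_j), with n-1 = 5.
  S[U,U] = ((2.8333)·(2.8333) + (1.8333)·(1.8333) + (-0.1667)·(-0.1667) + (-2.1667)·(-2.1667) + (-0.1667)·(-0.1667) + (-2.1667)·(-2.1667)) / 5 = 20.8333/5 = 4.1667
  S[U,V] = ((2.8333)·(0.3333) + (1.8333)·(-1.6667) + (-0.1667)·(0.3333) + (-2.1667)·(-0.6667) + (-0.1667)·(0.3333) + (-2.1667)·(1.3333)) / 5 = -3.6667/5 = -0.7333
  S[V,V] = ((0.3333)·(0.3333) + (-1.6667)·(-1.6667) + (0.3333)·(0.3333) + (-0.6667)·(-0.6667) + (0.3333)·(0.3333) + (1.3333)·(1.3333)) / 5 = 5.3333/5 = 1.0667

S is symmetric (S[j,i] = S[i,j]). Assembling:

S = [[4.1667, -0.7333],
 [-0.7333, 1.0667]]


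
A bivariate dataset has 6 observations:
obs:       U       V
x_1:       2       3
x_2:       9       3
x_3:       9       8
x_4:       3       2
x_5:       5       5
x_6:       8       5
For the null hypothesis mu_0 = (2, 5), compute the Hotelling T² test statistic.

Step 1 — sample mean vector:
  mean(U) = (2 + 9 + 9 + 3 + 5 + 8) / 6 = 36/6 = 6
  mean(V) = (3 + 3 + 8 + 2 + 5 + 5) / 6 = 26/6 = 4.3333
  x̄ = (6, 4.3333),  deviation x̄ - mu_0 = (6, 4.3333) - (2, 5) = (4, -0.6667).

Step 2 — sample covariance matrix, S[i,j] = (1/(n-1)) · Σ_k (x_{k,i} - mean_i) · (x_{k,j} - mean_j), divisor n-1 = 5:
  S[U,U] = ((-4)·(-4) + (3)·(3) + (3)·(3) + (-3)·(-3) + (-1)·(-1) + (2)·(2)) / 5 = 48/5 = 9.6
  S[U,V] = ((-4)·(-1.3333) + (3)·(-1.3333) + (3)·(3.6667) + (-3)·(-2.3333) + (-1)·(0.6667) + (2)·(0.6667)) / 5 = 20/5 = 4
  S[V,V] = ((-1.3333)·(-1.3333) + (-1.3333)·(-1.3333) + (3.6667)·(3.6667) + (-2.3333)·(-2.3333) + (0.6667)·(0.6667) + (0.6667)·(0.6667)) / 5 = 23.3333/5 = 4.6667
  S = [[9.6, 4],
 [4, 4.6667]].

Step 3 — invert S. det(S) = 9.6·4.6667 - (4)² = 28.8.
  S^{-1} = (1/det) · [[d, -b], [-b, a]] = [[0.162, -0.1389],
 [-0.1389, 0.3333]].

Step 4 — quadratic form (x̄ - mu_0)^T · S^{-1} · (x̄ - mu_0):
  S^{-1} · (x̄ - mu_0) = (0.7407, -0.7778),
  (x̄ - mu_0)^T · [...] = (4)·(0.7407) + (-0.6667)·(-0.7778) = 3.4815.

Step 5 — scale by n: T² = 6 · 3.4815 = 20.8889.

T² ≈ 20.8889


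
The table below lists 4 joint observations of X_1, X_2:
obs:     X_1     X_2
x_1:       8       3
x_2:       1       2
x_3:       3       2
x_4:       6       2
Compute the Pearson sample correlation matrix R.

Step 1 — column means:
  mean(X_1) = (8 + 1 + 3 + 6) / 4 = 18/4 = 4.5
  mean(X_2) = (3 + 2 + 2 + 2) / 4 = 9/4 = 2.25

Step 2 — sample variances and covariances s[i,j] = (1/(n-1)) · Σ_k (x_{k,i} - mean_i) · (x_{k,j} - mean_j), with n-1 = 3:
  s[X_1,X_1] = ((3.5)·(3.5) + (-3.5)·(-3.5) + (-1.5)·(-1.5) + (1.5)·(1.5)) / 3 = 29/3 = 9.6667
  s[X_1,X_2] = ((3.5)·(0.75) + (-3.5)·(-0.25) + (-1.5)·(-0.25) + (1.5)·(-0.25)) / 3 = 3.5/3 = 1.1667
  s[X_2,X_2] = ((0.75)·(0.75) + (-0.25)·(-0.25) + (-0.25)·(-0.25) + (-0.25)·(-0.25)) / 3 = 0.75/3 = 0.25
  Sample standard deviations s_i = √(s[i,i]):
  s(X_1) = √(9.6667) = 3.1091
  s(X_2) = √(0.25) = 0.5

Step 3 — r_{ij} = s_{ij} / (s_i · s_j):
  r[X_1,X_1] = 1 (diagonal).
  r[X_1,X_2] = 1.1667 / (3.1091 · 0.5) = 1.1667 / 1.5546 = 0.7505
  r[X_2,X_2] = 1 (diagonal).

R is symmetric with unit diagonal. Assembling:

R = [[1, 0.7505],
 [0.7505, 1]]


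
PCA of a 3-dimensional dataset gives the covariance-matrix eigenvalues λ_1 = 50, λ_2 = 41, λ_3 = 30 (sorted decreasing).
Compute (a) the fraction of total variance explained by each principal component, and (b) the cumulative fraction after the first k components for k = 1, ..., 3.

Step 1 — total variance = trace(Sigma) = Σ λ_i = 50 + 41 + 30 = 121.

Step 2 — fraction explained by component i = λ_i / Σ λ:
  PC1: 50/121 = 0.4132
  PC2: 41/121 = 0.3388
  PC3: 30/121 = 0.2479

Step 3 — cumulative fraction after k components = (λ_1 + ... + λ_k) / Σ λ:
  k = 1: 50/121 = 0.4132
  k = 2: (50 + 41)/121 = 91/121 = 0.7521
  k = 3: (50 + 41 + 30)/121 = 121/121 = 1

Summary (fraction, with percent):

explained: PC1 0.4132 (41.32%), PC2 0.3388 (33.88%), PC3 0.2479 (24.79%);  cumulative: 0.4132, 0.7521, 1


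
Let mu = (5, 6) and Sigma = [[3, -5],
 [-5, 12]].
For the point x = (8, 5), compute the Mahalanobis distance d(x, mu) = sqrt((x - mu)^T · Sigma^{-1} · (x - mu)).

Step 1 — centre the observation: (x - mu) = (3, -1).

Step 2 — invert Sigma. det(Sigma) = 3·12 - (-5)² = 11.
  Sigma^{-1} = (1/det) · [[d, -b], [-b, a]] = [[1.0909, 0.4545],
 [0.4545, 0.2727]].

Step 3 — form the quadratic (x - mu)^T · Sigma^{-1} · (x - mu):
  Sigma^{-1} · (x - mu) = (2.8182, 1.0909).
  (x - mu)^T · [Sigma^{-1} · (x - mu)] = (3)·(2.8182) + (-1)·(1.0909) = 7.3636.

Step 4 — take square root: d = √(7.3636) ≈ 2.7136.

d(x, mu) = √(7.3636) ≈ 2.7136


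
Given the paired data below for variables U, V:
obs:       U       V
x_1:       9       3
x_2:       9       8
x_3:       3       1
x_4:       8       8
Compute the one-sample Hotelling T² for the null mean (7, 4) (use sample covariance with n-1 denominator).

Step 1 — sample mean vector:
  mean(U) = (9 + 9 + 3 + 8) / 4 = 29/4 = 7.25
  mean(V) = (3 + 8 + 1 + 8) / 4 = 20/4 = 5
  x̄ = (7.25, 5),  deviation x̄ - mu_0 = (7.25, 5) - (7, 4) = (0.25, 1).

Step 2 — sample covariance matrix, S[i,j] = (1/(n-1)) · Σ_k (x_{k,i} - mean_i) · (x_{k,j} - mean_j), divisor n-1 = 3:
  S[U,U] = ((1.75)·(1.75) + (1.75)·(1.75) + (-4.25)·(-4.25) + (0.75)·(0.75)) / 3 = 24.75/3 = 8.25
  S[U,V] = ((1.75)·(-2) + (1.75)·(3) + (-4.25)·(-4) + (0.75)·(3)) / 3 = 21/3 = 7
  S[V,V] = ((-2)·(-2) + (3)·(3) + (-4)·(-4) + (3)·(3)) / 3 = 38/3 = 12.6667
  S = [[8.25, 7],
 [7, 12.6667]].

Step 3 — invert S. det(S) = 8.25·12.6667 - (7)² = 55.5.
  S^{-1} = (1/det) · [[d, -b], [-b, a]] = [[0.2282, -0.1261],
 [-0.1261, 0.1486]].

Step 4 — quadratic form (x̄ - mu_0)^T · S^{-1} · (x̄ - mu_0):
  S^{-1} · (x̄ - mu_0) = (-0.0691, 0.1171),
  (x̄ - mu_0)^T · [...] = (0.25)·(-0.0691) + (1)·(0.1171) = 0.0998.

Step 5 — scale by n: T² = 4 · 0.0998 = 0.3994.

T² ≈ 0.3994


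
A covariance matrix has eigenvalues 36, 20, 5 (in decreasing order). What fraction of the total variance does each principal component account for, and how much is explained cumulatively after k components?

Step 1 — total variance = trace(Sigma) = Σ λ_i = 36 + 20 + 5 = 61.

Step 2 — fraction explained by component i = λ_i / Σ λ:
  PC1: 36/61 = 0.5902
  PC2: 20/61 = 0.3279
  PC3: 5/61 = 0.082

Step 3 — cumulative fraction after k components = (λ_1 + ... + λ_k) / Σ λ:
  k = 1: 36/61 = 0.5902
  k = 2: (36 + 20)/61 = 56/61 = 0.918
  k = 3: (36 + 20 + 5)/61 = 61/61 = 1

Summary (fraction, with percent):

explained: PC1 0.5902 (59.02%), PC2 0.3279 (32.79%), PC3 0.082 (8.2%);  cumulative: 0.5902, 0.918, 1


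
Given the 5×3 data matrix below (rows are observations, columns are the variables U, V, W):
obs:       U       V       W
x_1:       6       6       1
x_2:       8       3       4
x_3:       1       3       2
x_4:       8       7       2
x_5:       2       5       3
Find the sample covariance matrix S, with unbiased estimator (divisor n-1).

Step 1 — column means:
  mean(U) = (6 + 8 + 1 + 8 + 2) / 5 = 25/5 = 5
  mean(V) = (6 + 3 + 3 + 7 + 5) / 5 = 24/5 = 4.8
  mean(W) = (1 + 4 + 2 + 2 + 3) / 5 = 12/5 = 2.4

Step 2 — sample covariance S[i,j] = (1/(n-1)) · Σ_k (x_{k,i} - mean_i) · (x_{k,j} - mean_j), with n-1 = 4.
  S[U,U] = ((1)·(1) + (3)·(3) + (-4)·(-4) + (3)·(3) + (-3)·(-3)) / 4 = 44/4 = 11
  S[U,V] = ((1)·(1.2) + (3)·(-1.8) + (-4)·(-1.8) + (3)·(2.2) + (-3)·(0.2)) / 4 = 9/4 = 2.25
  S[U,W] = ((1)·(-1.4) + (3)·(1.6) + (-4)·(-0.4) + (3)·(-0.4) + (-3)·(0.6)) / 4 = 2/4 = 0.5
  S[V,V] = ((1.2)·(1.2) + (-1.8)·(-1.8) + (-1.8)·(-1.8) + (2.2)·(2.2) + (0.2)·(0.2)) / 4 = 12.8/4 = 3.2
  S[V,W] = ((1.2)·(-1.4) + (-1.8)·(1.6) + (-1.8)·(-0.4) + (2.2)·(-0.4) + (0.2)·(0.6)) / 4 = -4.6/4 = -1.15
  S[W,W] = ((-1.4)·(-1.4) + (1.6)·(1.6) + (-0.4)·(-0.4) + (-0.4)·(-0.4) + (0.6)·(0.6)) / 4 = 5.2/4 = 1.3

S is symmetric (S[j,i] = S[i,j]). Assembling:

S = [[11, 2.25, 0.5],
 [2.25, 3.2, -1.15],
 [0.5, -1.15, 1.3]]


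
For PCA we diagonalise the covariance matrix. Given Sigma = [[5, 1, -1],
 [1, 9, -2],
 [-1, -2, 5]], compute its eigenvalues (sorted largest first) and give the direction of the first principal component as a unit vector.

Step 1 — characteristic polynomial p(λ) = det(λI - Sigma) = λ³ - tr·λ² + c_1·λ - det, where tr = trace, c_1 = sum of the principal 2×2 minors, det = det(Sigma):
  tr = 5 + 9 + 5 = 19,
  c_1 = (5·9 - (1)²) + (5·5 - (-1)²) + (9·5 - (-2)²) = 44 + 24 + 41 = 109,
  det = 5·(9·5 - (-2)²) - (1)·((1)·5 - (-2)·(-1)) + (-1)·((1)·(-2) - 9·(-1)) = 5·(41) - (1)·(3) + (-1)·(7) = 195.
  So p(λ) = λ³ - 19λ² + 109λ - 195.
Step 2 — look for an integer root (rational root theorem: any rational root is an integer divisor of 195). Testing λ = 5:
  p(5) = 125 - 475 + 545 - 195 = 0  ✓
  Dividing out (λ - 5): p(λ) = (λ - 5)(λ² - 14λ + 39).
Step 3 — remaining eigenvalues from the quadratic λ² - 14λ + 39 = 0:
  Δ = 14² - 4·39 = 196 - 156 = 40,  λ = (14 ± √40)/2 = (14 ± 6.3246)/2 ≈ 10.1623 or 3.8377.
  Sorted: λ_1 = 10.1623,  λ_2 = 5,  λ_3 = 3.8377  (check: sum = 19 = tr ✓).

Step 4 — unit eigenvector for λ_1 ≈ 10.1623: v spans the null space of (Sigma - λ_1 I), whose rows are
  r_1 = (-5.1623, 1, -1),  r_2 = (1, -1.1623, -2),  r_3 = (-1, -2, -5.1623).
  v is orthogonal to every row, so take v ∝ r_1 × r_2 = ((1)·(-2) - (-1)·(-1.1623), (-1)·(1) - (-5.1623)·(-2), (-5.1623)·(-1.1623) - (1)·(1)) ≈ (-3.1623, -11.3246, 5).
  Rescale (multiply by -1 so the first nonzero entry is positive): u = (3.1623, 11.3246, -5).
  ||u|| = √((3.1623)² + (11.3246)² + (-5)²) = √(163.2456) ≈ 12.7768,  v_1 = u/||u|| ≈ (0.2475, 0.8863, -0.3913) (||v_1|| = 1).

λ_1 = 10.1623,  λ_2 = 5,  λ_3 = 3.8377;  v_1 ≈ (0.2475, 0.8863, -0.3913)


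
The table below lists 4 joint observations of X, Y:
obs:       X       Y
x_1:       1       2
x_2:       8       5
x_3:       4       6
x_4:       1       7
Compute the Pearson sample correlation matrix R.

Step 1 — column means:
  mean(X) = (1 + 8 + 4 + 1) / 4 = 14/4 = 3.5
  mean(Y) = (2 + 5 + 6 + 7) / 4 = 20/4 = 5

Step 2 — sample variances and covariances s[i,j] = (1/(n-1)) · Σ_k (x_{k,i} - mean_i) · (x_{k,j} - mean_j), with n-1 = 3:
  s[X,X] = ((-2.5)·(-2.5) + (4.5)·(4.5) + (0.5)·(0.5) + (-2.5)·(-2.5)) / 3 = 33/3 = 11
  s[X,Y] = ((-2.5)·(-3) + (4.5)·(0) + (0.5)·(1) + (-2.5)·(2)) / 3 = 3/3 = 1
  s[Y,Y] = ((-3)·(-3) + (0)·(0) + (1)·(1) + (2)·(2)) / 3 = 14/3 = 4.6667
  Sample standard deviations s_i = √(s[i,i]):
  s(X) = √(11) = 3.3166
  s(Y) = √(4.6667) = 2.1602

Step 3 — r_{ij} = s_{ij} / (s_i · s_j):
  r[X,X] = 1 (diagonal).
  r[X,Y] = 1 / (3.3166 · 2.1602) = 1 / 7.1647 = 0.1396
  r[Y,Y] = 1 (diagonal).

R is symmetric with unit diagonal. Assembling:

R = [[1, 0.1396],
 [0.1396, 1]]


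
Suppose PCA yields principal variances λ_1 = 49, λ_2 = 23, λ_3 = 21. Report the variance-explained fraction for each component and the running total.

Step 1 — total variance = trace(Sigma) = Σ λ_i = 49 + 23 + 21 = 93.

Step 2 — fraction explained by component i = λ_i / Σ λ:
  PC1: 49/93 = 0.5269
  PC2: 23/93 = 0.2473
  PC3: 21/93 = 0.2258

Step 3 — cumulative fraction after k components = (λ_1 + ... + λ_k) / Σ λ:
  k = 1: 49/93 = 0.5269
  k = 2: (49 + 23)/93 = 72/93 = 0.7742
  k = 3: (49 + 23 + 21)/93 = 93/93 = 1

Summary (fraction, with percent):

explained: PC1 0.5269 (52.69%), PC2 0.2473 (24.73%), PC3 0.2258 (22.58%);  cumulative: 0.5269, 0.7742, 1


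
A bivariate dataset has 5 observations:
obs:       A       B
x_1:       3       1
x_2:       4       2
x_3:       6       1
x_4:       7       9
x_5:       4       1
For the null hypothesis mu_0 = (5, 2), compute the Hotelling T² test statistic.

Step 1 — sample mean vector:
  mean(A) = (3 + 4 + 6 + 7 + 4) / 5 = 24/5 = 4.8
  mean(B) = (1 + 2 + 1 + 9 + 1) / 5 = 14/5 = 2.8
  x̄ = (4.8, 2.8),  deviation x̄ - mu_0 = (4.8, 2.8) - (5, 2) = (-0.2, 0.8).

Step 2 — sample covariance matrix, S[i,j] = (1/(n-1)) · Σ_k (x_{k,i} - mean_i) · (x_{k,j} - mean_j), divisor n-1 = 4:
  S[A,A] = ((-1.8)·(-1.8) + (-0.8)·(-0.8) + (1.2)·(1.2) + (2.2)·(2.2) + (-0.8)·(-0.8)) / 4 = 10.8/4 = 2.7
  S[A,B] = ((-1.8)·(-1.8) + (-0.8)·(-0.8) + (1.2)·(-1.8) + (2.2)·(6.2) + (-0.8)·(-1.8)) / 4 = 16.8/4 = 4.2
  S[B,B] = ((-1.8)·(-1.8) + (-0.8)·(-0.8) + (-1.8)·(-1.8) + (6.2)·(6.2) + (-1.8)·(-1.8)) / 4 = 48.8/4 = 12.2
  S = [[2.7, 4.2],
 [4.2, 12.2]].

Step 3 — invert S. det(S) = 2.7·12.2 - (4.2)² = 15.3.
  S^{-1} = (1/det) · [[d, -b], [-b, a]] = [[0.7974, -0.2745],
 [-0.2745, 0.1765]].

Step 4 — quadratic form (x̄ - mu_0)^T · S^{-1} · (x̄ - mu_0):
  S^{-1} · (x̄ - mu_0) = (-0.3791, 0.1961),
  (x̄ - mu_0)^T · [...] = (-0.2)·(-0.3791) + (0.8)·(0.1961) = 0.2327.

Step 5 — scale by n: T² = 5 · 0.2327 = 1.1634.

T² ≈ 1.1634
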